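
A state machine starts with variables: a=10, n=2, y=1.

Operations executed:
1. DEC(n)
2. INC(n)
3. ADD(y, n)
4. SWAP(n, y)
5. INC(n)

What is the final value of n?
n = 4

Tracing execution:
Step 1: DEC(n) → n = 1
Step 2: INC(n) → n = 2
Step 3: ADD(y, n) → n = 2
Step 4: SWAP(n, y) → n = 3
Step 5: INC(n) → n = 4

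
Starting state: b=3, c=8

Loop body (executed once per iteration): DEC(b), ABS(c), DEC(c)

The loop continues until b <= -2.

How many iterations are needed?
5

Tracing iterations:
Initial: b=3, c=8
After iteration 1: b=2, c=7
After iteration 2: b=1, c=6
After iteration 3: b=0, c=5
After iteration 4: b=-1, c=4
After iteration 5: b=-2, c=3
b <= -2 now holds, so the loop exits after 5 iterations.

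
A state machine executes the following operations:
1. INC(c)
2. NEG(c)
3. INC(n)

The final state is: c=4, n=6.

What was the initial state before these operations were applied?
c=-5, n=5

Working backwards:
Final state: c=4, n=6
Before step 3 (INC(n)): c=4, n=5
Before step 2 (NEG(c)): c=-4, n=5
Before step 1 (INC(c)): c=-5, n=5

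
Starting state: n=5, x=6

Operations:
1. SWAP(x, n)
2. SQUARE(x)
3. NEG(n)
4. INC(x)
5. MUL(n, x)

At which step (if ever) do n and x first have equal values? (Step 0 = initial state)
Never

n and x never become equal during execution.

Comparing values at each step:
Initial: n=5, x=6
After step 1: n=6, x=5
After step 2: n=6, x=25
After step 3: n=-6, x=25
After step 4: n=-6, x=26
After step 5: n=-156, x=26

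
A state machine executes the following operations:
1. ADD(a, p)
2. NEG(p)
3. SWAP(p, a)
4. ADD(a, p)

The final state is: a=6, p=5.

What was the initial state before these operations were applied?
a=6, p=-1

Working backwards:
Final state: a=6, p=5
Before step 4 (ADD(a, p)): a=1, p=5
Before step 3 (SWAP(p, a)): a=5, p=1
Before step 2 (NEG(p)): a=5, p=-1
Before step 1 (ADD(a, p)): a=6, p=-1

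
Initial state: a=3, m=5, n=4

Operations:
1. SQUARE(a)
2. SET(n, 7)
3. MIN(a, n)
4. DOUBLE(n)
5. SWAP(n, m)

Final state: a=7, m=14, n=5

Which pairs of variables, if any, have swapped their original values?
None

Comparing initial and final values:
n: 4 → 5
m: 5 → 14
a: 3 → 7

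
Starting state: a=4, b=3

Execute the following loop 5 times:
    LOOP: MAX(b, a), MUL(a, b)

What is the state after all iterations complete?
a=18446744073709551616, b=4294967296

Iteration trace:
Start: a=4, b=3
After iteration 1: a=16, b=4
After iteration 2: a=256, b=16
After iteration 3: a=65536, b=256
After iteration 4: a=4294967296, b=65536
After iteration 5: a=18446744073709551616, b=4294967296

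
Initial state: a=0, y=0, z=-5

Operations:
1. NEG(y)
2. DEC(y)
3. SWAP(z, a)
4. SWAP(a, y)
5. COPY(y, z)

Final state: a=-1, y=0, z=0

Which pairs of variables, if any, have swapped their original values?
None

Comparing initial and final values:
a: 0 → -1
y: 0 → 0
z: -5 → 0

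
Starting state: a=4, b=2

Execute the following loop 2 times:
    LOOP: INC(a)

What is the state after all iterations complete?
a=6, b=2

Iteration trace:
Start: a=4, b=2
After iteration 1: a=5, b=2
After iteration 2: a=6, b=2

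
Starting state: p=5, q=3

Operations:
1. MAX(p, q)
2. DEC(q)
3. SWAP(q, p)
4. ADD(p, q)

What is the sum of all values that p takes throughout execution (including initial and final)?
24

Values of p at each step:
Initial: p = 5
After step 1: p = 5
After step 2: p = 5
After step 3: p = 2
After step 4: p = 7
Sum = 5 + 5 + 5 + 2 + 7 = 24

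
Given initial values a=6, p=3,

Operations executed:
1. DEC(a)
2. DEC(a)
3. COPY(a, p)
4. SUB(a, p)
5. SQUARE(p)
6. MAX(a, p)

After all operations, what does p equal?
p = 9

Tracing execution:
Step 1: DEC(a) → p = 3
Step 2: DEC(a) → p = 3
Step 3: COPY(a, p) → p = 3
Step 4: SUB(a, p) → p = 3
Step 5: SQUARE(p) → p = 9
Step 6: MAX(a, p) → p = 9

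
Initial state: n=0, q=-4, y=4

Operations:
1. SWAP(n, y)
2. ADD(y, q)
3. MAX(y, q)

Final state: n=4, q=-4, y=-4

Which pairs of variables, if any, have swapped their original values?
None

Comparing initial and final values:
q: -4 → -4
n: 0 → 4
y: 4 → -4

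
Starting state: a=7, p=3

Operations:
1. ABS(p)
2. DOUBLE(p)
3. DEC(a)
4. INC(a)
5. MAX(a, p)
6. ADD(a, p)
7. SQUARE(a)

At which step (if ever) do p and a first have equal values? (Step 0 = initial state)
Step 3

p and a first become equal after step 3.

Comparing values at each step:
Initial: p=3, a=7
After step 1: p=3, a=7
After step 2: p=6, a=7
After step 3: p=6, a=6 ← equal!
After step 4: p=6, a=7
After step 5: p=6, a=7
After step 6: p=6, a=13
After step 7: p=6, a=169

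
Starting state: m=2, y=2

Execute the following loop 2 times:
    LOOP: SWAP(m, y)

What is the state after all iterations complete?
m=2, y=2

Iteration trace:
Start: m=2, y=2
After iteration 1: m=2, y=2
After iteration 2: m=2, y=2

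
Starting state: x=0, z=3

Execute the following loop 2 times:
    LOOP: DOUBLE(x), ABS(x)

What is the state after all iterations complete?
x=0, z=3

Iteration trace:
Start: x=0, z=3
After iteration 1: x=0, z=3
After iteration 2: x=0, z=3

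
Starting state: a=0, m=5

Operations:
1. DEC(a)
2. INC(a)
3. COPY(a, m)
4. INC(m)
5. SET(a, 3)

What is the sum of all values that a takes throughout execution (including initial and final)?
12

Values of a at each step:
Initial: a = 0
After step 1: a = -1
After step 2: a = 0
After step 3: a = 5
After step 4: a = 5
After step 5: a = 3
Sum = 0 + -1 + 0 + 5 + 5 + 3 = 12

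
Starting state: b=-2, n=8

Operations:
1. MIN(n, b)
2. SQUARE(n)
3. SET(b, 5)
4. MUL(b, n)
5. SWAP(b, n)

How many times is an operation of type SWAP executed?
1

Counting SWAP operations:
Step 5: SWAP(b, n) ← SWAP
Total: 1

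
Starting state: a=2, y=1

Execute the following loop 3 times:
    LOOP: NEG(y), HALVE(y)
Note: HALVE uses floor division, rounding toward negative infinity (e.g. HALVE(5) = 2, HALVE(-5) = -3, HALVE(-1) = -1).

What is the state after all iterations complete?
a=2, y=0

Iteration trace:
Start: a=2, y=1
After iteration 1: a=2, y=-1
After iteration 2: a=2, y=0
After iteration 3: a=2, y=0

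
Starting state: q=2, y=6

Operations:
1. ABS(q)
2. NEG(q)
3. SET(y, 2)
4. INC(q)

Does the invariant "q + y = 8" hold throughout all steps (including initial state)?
No, violated after step 2

The invariant is violated after step 2.

State at each step:
Initial: q=2, y=6
After step 1: q=2, y=6
After step 2: q=-2, y=6
After step 3: q=-2, y=2
After step 4: q=-1, y=2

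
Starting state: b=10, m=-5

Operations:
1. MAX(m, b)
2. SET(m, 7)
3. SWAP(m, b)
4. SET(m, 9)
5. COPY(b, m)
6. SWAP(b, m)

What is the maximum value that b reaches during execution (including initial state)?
10

Values of b at each step:
Initial: b = 10 ← maximum
After step 1: b = 10
After step 2: b = 10
After step 3: b = 7
After step 4: b = 7
After step 5: b = 9
After step 6: b = 9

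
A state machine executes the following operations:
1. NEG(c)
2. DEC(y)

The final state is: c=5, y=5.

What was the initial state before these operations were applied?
c=-5, y=6

Working backwards:
Final state: c=5, y=5
Before step 2 (DEC(y)): c=5, y=6
Before step 1 (NEG(c)): c=-5, y=6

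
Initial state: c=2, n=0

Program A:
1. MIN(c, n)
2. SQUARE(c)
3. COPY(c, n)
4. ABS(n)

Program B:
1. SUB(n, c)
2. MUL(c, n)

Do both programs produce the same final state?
No

Program A final state: c=0, n=0
Program B final state: c=-4, n=-2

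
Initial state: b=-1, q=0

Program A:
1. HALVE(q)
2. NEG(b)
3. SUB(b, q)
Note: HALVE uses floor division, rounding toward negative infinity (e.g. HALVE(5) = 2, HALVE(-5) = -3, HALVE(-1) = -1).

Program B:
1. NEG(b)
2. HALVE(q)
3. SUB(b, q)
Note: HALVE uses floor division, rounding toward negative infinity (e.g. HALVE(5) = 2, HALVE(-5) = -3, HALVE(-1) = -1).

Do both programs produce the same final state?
Yes

Program A final state: b=1, q=0
Program B final state: b=1, q=0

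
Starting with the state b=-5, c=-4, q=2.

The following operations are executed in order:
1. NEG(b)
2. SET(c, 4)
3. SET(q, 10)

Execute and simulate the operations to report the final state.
{b: 5, c: 4, q: 10}

Step-by-step execution:
Initial: b=-5, c=-4, q=2
After step 1 (NEG(b)): b=5, c=-4, q=2
After step 2 (SET(c, 4)): b=5, c=4, q=2
After step 3 (SET(q, 10)): b=5, c=4, q=10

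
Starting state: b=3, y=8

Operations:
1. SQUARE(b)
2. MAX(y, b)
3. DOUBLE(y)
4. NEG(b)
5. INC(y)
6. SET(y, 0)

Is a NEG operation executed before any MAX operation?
No

First NEG: step 4
First MAX: step 2
Since 4 > 2, MAX comes first.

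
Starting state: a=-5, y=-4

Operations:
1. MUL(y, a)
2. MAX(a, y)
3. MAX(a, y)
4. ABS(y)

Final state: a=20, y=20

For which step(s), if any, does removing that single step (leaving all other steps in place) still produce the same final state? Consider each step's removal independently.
Step(s) 2, 3, 4

Testing removal of each single step:
Without step 1: final = a=-4, y=4 (different)
Without step 2: final = a=20, y=20 (same)
Without step 3: final = a=20, y=20 (same)
Without step 4: final = a=20, y=20 (same)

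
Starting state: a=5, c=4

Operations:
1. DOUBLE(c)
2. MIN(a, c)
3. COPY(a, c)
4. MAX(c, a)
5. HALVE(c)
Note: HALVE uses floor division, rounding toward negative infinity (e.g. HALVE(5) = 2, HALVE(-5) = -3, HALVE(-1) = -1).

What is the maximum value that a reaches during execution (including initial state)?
8

Values of a at each step:
Initial: a = 5
After step 1: a = 5
After step 2: a = 5
After step 3: a = 8 ← maximum
After step 4: a = 8
After step 5: a = 8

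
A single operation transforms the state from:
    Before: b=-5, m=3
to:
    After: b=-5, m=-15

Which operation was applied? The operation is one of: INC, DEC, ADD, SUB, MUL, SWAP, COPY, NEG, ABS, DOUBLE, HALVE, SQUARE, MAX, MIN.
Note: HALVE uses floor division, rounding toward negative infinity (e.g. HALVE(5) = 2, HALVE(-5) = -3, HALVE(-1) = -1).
MUL(m, b)

Analyzing the change:
Before: b=-5, m=3
After: b=-5, m=-15
Variable m changed from 3 to -15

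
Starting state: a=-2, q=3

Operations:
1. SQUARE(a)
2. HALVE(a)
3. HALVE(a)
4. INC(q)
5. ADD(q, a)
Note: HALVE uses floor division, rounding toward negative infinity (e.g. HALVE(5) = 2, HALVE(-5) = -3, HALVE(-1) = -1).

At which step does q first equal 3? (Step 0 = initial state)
Step 0

Tracing q:
Initial: q = 3 ← first occurrence
After step 1: q = 3
After step 2: q = 3
After step 3: q = 3
After step 4: q = 4
After step 5: q = 5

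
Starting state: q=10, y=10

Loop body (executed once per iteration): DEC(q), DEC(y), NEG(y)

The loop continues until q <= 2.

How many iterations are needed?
8

Tracing iterations:
Initial: q=10, y=10
After iteration 1: q=9, y=-9
After iteration 2: q=8, y=10
After iteration 3: q=7, y=-9
After iteration 4: q=6, y=10
After iteration 5: q=5, y=-9
After iteration 6: q=4, y=10
After iteration 7: q=3, y=-9
After iteration 8: q=2, y=10
q <= 2 now holds, so the loop exits after 8 iterations.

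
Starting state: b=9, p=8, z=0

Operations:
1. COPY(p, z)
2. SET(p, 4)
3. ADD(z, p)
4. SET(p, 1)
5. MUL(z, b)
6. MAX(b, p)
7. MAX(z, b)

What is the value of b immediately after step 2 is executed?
b = 9

Tracing b through execution:
Initial: b = 9
After step 1 (COPY(p, z)): b = 9
After step 2 (SET(p, 4)): b = 9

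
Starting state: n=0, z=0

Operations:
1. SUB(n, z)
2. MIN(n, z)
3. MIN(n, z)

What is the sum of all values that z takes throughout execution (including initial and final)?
0

Values of z at each step:
Initial: z = 0
After step 1: z = 0
After step 2: z = 0
After step 3: z = 0
Sum = 0 + 0 + 0 + 0 = 0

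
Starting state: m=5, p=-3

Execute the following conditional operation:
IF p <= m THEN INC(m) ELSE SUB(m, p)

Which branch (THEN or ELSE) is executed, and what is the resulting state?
Branch: THEN, Final state: m=6, p=-3

Evaluating condition: p <= m
p = -3, m = 5
Condition is True, so THEN branch executes
After INC(m): m=6, p=-3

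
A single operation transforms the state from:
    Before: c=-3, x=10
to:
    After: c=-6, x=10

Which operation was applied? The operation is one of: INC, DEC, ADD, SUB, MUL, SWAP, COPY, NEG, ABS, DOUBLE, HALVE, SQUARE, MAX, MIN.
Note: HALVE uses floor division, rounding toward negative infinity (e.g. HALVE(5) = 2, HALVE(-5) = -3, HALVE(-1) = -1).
DOUBLE(c)

Analyzing the change:
Before: c=-3, x=10
After: c=-6, x=10
Variable c changed from -3 to -6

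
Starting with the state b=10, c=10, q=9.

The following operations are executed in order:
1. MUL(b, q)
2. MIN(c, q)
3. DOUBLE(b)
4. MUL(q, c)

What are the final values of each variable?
{b: 180, c: 9, q: 81}

Step-by-step execution:
Initial: b=10, c=10, q=9
After step 1 (MUL(b, q)): b=90, c=10, q=9
After step 2 (MIN(c, q)): b=90, c=9, q=9
After step 3 (DOUBLE(b)): b=180, c=9, q=9
After step 4 (MUL(q, c)): b=180, c=9, q=81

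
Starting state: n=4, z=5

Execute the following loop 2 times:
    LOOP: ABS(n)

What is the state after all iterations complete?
n=4, z=5

Iteration trace:
Start: n=4, z=5
After iteration 1: n=4, z=5
After iteration 2: n=4, z=5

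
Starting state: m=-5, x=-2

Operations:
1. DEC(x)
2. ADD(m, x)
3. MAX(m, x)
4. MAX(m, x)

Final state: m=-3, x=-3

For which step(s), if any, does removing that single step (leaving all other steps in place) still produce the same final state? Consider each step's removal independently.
Step(s) 2, 3, 4

Testing removal of each single step:
Without step 1: final = m=-2, x=-2 (different)
Without step 2: final = m=-3, x=-3 (same)
Without step 3: final = m=-3, x=-3 (same)
Without step 4: final = m=-3, x=-3 (same)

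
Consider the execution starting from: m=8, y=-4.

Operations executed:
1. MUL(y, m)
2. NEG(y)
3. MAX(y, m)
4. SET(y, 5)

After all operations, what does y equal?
y = 5

Tracing execution:
Step 1: MUL(y, m) → y = -32
Step 2: NEG(y) → y = 32
Step 3: MAX(y, m) → y = 32
Step 4: SET(y, 5) → y = 5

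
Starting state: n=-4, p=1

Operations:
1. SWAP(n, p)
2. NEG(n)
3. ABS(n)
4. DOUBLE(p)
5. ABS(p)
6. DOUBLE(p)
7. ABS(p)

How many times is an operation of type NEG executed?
1

Counting NEG operations:
Step 2: NEG(n) ← NEG
Total: 1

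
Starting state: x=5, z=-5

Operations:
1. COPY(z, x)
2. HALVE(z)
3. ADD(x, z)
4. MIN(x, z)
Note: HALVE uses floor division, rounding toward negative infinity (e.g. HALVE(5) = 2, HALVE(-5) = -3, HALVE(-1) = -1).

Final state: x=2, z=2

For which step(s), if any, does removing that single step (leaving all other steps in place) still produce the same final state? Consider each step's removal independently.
Step(s) 3

Testing removal of each single step:
Without step 1: final = x=-3, z=-3 (different)
Without step 2: final = x=5, z=5 (different)
Without step 3: final = x=2, z=2 (same)
Without step 4: final = x=7, z=2 (different)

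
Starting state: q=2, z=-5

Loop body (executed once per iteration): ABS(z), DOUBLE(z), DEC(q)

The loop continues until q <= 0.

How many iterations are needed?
2

Tracing iterations:
Initial: q=2, z=-5
After iteration 1: q=1, z=10
After iteration 2: q=0, z=20
q <= 0 now holds, so the loop exits after 2 iterations.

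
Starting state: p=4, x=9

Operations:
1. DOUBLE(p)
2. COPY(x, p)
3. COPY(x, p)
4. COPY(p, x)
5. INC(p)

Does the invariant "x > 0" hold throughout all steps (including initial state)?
Yes

The invariant holds at every step.

State at each step:
Initial: p=4, x=9
After step 1: p=8, x=9
After step 2: p=8, x=8
After step 3: p=8, x=8
After step 4: p=8, x=8
After step 5: p=9, x=8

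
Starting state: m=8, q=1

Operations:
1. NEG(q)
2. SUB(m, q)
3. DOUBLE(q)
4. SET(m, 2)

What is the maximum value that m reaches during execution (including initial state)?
9

Values of m at each step:
Initial: m = 8
After step 1: m = 8
After step 2: m = 9 ← maximum
After step 3: m = 9
After step 4: m = 2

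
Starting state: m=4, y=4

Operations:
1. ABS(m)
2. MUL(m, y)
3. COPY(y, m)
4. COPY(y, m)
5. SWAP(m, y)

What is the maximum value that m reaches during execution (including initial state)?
16

Values of m at each step:
Initial: m = 4
After step 1: m = 4
After step 2: m = 16 ← maximum
After step 3: m = 16
After step 4: m = 16
After step 5: m = 16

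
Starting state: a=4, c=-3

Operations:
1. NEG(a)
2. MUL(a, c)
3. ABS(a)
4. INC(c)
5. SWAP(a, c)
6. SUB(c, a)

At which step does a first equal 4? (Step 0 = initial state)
Step 0

Tracing a:
Initial: a = 4 ← first occurrence
After step 1: a = -4
After step 2: a = 12
After step 3: a = 12
After step 4: a = 12
After step 5: a = -2
After step 6: a = -2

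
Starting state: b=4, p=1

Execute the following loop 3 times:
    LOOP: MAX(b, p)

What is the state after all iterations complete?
b=4, p=1

Iteration trace:
Start: b=4, p=1
After iteration 1: b=4, p=1
After iteration 2: b=4, p=1
After iteration 3: b=4, p=1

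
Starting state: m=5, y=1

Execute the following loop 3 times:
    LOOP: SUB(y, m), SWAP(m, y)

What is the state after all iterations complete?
m=-13, y=9

Iteration trace:
Start: m=5, y=1
After iteration 1: m=-4, y=5
After iteration 2: m=9, y=-4
After iteration 3: m=-13, y=9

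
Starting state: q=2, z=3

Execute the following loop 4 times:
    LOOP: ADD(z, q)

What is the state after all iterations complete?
q=2, z=11

Iteration trace:
Start: q=2, z=3
After iteration 1: q=2, z=5
After iteration 2: q=2, z=7
After iteration 3: q=2, z=9
After iteration 4: q=2, z=11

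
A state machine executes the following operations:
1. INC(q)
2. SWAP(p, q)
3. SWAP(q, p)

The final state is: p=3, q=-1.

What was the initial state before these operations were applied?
p=3, q=-2

Working backwards:
Final state: p=3, q=-1
Before step 3 (SWAP(q, p)): p=-1, q=3
Before step 2 (SWAP(p, q)): p=3, q=-1
Before step 1 (INC(q)): p=3, q=-2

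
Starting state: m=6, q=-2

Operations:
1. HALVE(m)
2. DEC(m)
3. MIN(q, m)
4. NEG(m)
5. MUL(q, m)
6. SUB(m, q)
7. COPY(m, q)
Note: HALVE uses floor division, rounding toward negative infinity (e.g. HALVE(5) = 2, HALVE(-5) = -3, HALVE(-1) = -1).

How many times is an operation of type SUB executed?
1

Counting SUB operations:
Step 6: SUB(m, q) ← SUB
Total: 1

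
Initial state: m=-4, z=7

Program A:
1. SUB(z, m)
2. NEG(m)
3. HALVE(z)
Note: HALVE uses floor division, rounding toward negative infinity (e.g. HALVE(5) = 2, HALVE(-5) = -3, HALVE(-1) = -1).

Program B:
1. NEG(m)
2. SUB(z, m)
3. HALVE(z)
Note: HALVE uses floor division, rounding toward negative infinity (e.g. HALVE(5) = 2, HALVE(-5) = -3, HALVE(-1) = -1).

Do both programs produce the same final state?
No

Program A final state: m=4, z=5
Program B final state: m=4, z=1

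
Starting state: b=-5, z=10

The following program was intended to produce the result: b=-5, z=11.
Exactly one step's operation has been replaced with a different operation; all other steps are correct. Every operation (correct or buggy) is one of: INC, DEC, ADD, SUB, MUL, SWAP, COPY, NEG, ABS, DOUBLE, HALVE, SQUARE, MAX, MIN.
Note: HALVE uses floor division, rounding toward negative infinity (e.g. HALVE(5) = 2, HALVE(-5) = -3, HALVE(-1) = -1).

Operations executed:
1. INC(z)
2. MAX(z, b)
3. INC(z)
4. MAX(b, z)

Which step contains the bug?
Step 4

Trace with buggy code:
Initial: b=-5, z=10
After step 1: b=-5, z=11
After step 2: b=-5, z=11
After step 3: b=-5, z=12
After step 4: b=12, z=12
Actual final b=12, z=12 ≠ expected b=-5, z=11.
Step 4 is the only position where a single-operation replacement can produce the expected result.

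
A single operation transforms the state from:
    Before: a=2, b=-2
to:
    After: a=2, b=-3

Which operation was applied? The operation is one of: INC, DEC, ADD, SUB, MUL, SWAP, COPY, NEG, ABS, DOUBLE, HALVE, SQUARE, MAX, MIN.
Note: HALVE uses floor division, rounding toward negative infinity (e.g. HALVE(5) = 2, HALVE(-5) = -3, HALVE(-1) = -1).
DEC(b)

Analyzing the change:
Before: a=2, b=-2
After: a=2, b=-3
Variable b changed from -2 to -3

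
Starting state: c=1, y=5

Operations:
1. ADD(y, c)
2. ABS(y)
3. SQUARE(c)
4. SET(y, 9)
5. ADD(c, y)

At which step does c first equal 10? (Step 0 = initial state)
Step 5

Tracing c:
Initial: c = 1
After step 1: c = 1
After step 2: c = 1
After step 3: c = 1
After step 4: c = 1
After step 5: c = 10 ← first occurrence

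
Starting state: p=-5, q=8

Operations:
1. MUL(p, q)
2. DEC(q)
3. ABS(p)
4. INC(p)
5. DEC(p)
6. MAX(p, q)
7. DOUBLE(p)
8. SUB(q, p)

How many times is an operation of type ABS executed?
1

Counting ABS operations:
Step 3: ABS(p) ← ABS
Total: 1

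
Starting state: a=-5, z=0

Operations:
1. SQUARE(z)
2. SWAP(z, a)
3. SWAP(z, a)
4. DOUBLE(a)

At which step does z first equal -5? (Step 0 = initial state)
Step 2

Tracing z:
Initial: z = 0
After step 1: z = 0
After step 2: z = -5 ← first occurrence
After step 3: z = 0
After step 4: z = 0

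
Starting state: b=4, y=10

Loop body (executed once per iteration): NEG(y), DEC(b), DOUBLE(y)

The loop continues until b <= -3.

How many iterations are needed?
7

Tracing iterations:
Initial: b=4, y=10
After iteration 1: b=3, y=-20
After iteration 2: b=2, y=40
After iteration 3: b=1, y=-80
After iteration 4: b=0, y=160
After iteration 5: b=-1, y=-320
After iteration 6: b=-2, y=640
After iteration 7: b=-3, y=-1280
b <= -3 now holds, so the loop exits after 7 iterations.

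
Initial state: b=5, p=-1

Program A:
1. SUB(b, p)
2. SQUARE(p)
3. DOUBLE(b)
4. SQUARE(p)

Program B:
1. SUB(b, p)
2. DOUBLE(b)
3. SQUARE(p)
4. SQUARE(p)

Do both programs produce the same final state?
Yes

Program A final state: b=12, p=1
Program B final state: b=12, p=1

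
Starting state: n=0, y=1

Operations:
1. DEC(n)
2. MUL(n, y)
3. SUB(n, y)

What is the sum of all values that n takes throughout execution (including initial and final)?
-4

Values of n at each step:
Initial: n = 0
After step 1: n = -1
After step 2: n = -1
After step 3: n = -2
Sum = 0 + -1 + -1 + -2 = -4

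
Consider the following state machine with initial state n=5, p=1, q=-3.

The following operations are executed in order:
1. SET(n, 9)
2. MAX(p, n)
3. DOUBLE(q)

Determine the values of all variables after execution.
{n: 9, p: 9, q: -6}

Step-by-step execution:
Initial: n=5, p=1, q=-3
After step 1 (SET(n, 9)): n=9, p=1, q=-3
After step 2 (MAX(p, n)): n=9, p=9, q=-3
After step 3 (DOUBLE(q)): n=9, p=9, q=-6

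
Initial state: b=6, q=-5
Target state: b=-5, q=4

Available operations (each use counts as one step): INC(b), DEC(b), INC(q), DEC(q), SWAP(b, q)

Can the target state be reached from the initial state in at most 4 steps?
Yes

Path (3 steps): DEC(b) → DEC(b) → SWAP(b, q)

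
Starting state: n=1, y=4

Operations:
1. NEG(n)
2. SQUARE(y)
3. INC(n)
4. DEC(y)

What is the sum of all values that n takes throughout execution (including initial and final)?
-1

Values of n at each step:
Initial: n = 1
After step 1: n = -1
After step 2: n = -1
After step 3: n = 0
After step 4: n = 0
Sum = 1 + -1 + -1 + 0 + 0 = -1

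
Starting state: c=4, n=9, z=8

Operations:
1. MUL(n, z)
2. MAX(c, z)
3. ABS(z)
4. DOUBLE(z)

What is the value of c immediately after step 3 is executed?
c = 8

Tracing c through execution:
Initial: c = 4
After step 1 (MUL(n, z)): c = 4
After step 2 (MAX(c, z)): c = 8
After step 3 (ABS(z)): c = 8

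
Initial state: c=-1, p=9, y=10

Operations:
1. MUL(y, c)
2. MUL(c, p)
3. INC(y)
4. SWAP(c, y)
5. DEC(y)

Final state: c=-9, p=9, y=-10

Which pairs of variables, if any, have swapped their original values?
None

Comparing initial and final values:
p: 9 → 9
c: -1 → -9
y: 10 → -10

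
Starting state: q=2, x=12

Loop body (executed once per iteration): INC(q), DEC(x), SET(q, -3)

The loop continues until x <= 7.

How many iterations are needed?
5

Tracing iterations:
Initial: q=2, x=12
After iteration 1: q=-3, x=11
After iteration 2: q=-3, x=10
After iteration 3: q=-3, x=9
After iteration 4: q=-3, x=8
After iteration 5: q=-3, x=7
x <= 7 now holds, so the loop exits after 5 iterations.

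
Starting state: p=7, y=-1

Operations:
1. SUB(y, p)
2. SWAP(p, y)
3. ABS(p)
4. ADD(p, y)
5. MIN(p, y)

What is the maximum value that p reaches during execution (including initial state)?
15

Values of p at each step:
Initial: p = 7
After step 1: p = 7
After step 2: p = -8
After step 3: p = 8
After step 4: p = 15 ← maximum
After step 5: p = 7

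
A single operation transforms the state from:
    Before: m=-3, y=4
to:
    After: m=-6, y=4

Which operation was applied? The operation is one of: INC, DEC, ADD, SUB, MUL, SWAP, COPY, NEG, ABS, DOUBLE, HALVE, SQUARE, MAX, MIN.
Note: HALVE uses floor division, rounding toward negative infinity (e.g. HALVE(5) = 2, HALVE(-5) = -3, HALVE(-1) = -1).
DOUBLE(m)

Analyzing the change:
Before: m=-3, y=4
After: m=-6, y=4
Variable m changed from -3 to -6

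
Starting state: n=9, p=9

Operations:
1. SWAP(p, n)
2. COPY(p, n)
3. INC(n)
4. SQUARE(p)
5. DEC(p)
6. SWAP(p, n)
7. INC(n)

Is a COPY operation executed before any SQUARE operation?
Yes

First COPY: step 2
First SQUARE: step 4
Since 2 < 4, COPY comes first.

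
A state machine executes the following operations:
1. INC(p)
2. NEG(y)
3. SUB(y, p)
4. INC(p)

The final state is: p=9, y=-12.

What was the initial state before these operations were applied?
p=7, y=4

Working backwards:
Final state: p=9, y=-12
Before step 4 (INC(p)): p=8, y=-12
Before step 3 (SUB(y, p)): p=8, y=-4
Before step 2 (NEG(y)): p=8, y=4
Before step 1 (INC(p)): p=7, y=4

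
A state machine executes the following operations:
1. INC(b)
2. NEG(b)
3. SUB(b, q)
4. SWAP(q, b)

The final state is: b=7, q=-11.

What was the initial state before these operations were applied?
b=3, q=7

Working backwards:
Final state: b=7, q=-11
Before step 4 (SWAP(q, b)): b=-11, q=7
Before step 3 (SUB(b, q)): b=-4, q=7
Before step 2 (NEG(b)): b=4, q=7
Before step 1 (INC(b)): b=3, q=7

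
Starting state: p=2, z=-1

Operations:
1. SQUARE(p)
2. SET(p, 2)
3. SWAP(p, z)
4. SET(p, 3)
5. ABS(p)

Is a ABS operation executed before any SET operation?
No

First ABS: step 5
First SET: step 2
Since 5 > 2, SET comes first.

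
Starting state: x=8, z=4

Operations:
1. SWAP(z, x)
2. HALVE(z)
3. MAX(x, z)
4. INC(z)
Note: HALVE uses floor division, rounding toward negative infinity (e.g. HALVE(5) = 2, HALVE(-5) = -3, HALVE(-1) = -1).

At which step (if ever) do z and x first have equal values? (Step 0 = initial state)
Step 2

z and x first become equal after step 2.

Comparing values at each step:
Initial: z=4, x=8
After step 1: z=8, x=4
After step 2: z=4, x=4 ← equal!
After step 3: z=4, x=4 ← equal!
After step 4: z=5, x=4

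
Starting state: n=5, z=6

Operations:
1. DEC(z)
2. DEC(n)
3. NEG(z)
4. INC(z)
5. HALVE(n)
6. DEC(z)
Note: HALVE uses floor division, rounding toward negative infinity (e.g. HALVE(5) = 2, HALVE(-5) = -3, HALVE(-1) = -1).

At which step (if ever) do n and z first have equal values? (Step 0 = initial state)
Step 1

n and z first become equal after step 1.

Comparing values at each step:
Initial: n=5, z=6
After step 1: n=5, z=5 ← equal!
After step 2: n=4, z=5
After step 3: n=4, z=-5
After step 4: n=4, z=-4
After step 5: n=2, z=-4
After step 6: n=2, z=-5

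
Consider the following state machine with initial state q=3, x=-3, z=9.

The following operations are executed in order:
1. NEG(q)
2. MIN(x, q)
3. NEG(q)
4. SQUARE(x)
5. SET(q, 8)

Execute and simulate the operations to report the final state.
{q: 8, x: 9, z: 9}

Step-by-step execution:
Initial: q=3, x=-3, z=9
After step 1 (NEG(q)): q=-3, x=-3, z=9
After step 2 (MIN(x, q)): q=-3, x=-3, z=9
After step 3 (NEG(q)): q=3, x=-3, z=9
After step 4 (SQUARE(x)): q=3, x=9, z=9
After step 5 (SET(q, 8)): q=8, x=9, z=9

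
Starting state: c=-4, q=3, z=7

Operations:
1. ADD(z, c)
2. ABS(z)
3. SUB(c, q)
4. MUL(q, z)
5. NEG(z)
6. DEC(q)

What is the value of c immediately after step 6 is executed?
c = -7

Tracing c through execution:
Initial: c = -4
After step 1 (ADD(z, c)): c = -4
After step 2 (ABS(z)): c = -4
After step 3 (SUB(c, q)): c = -7
After step 4 (MUL(q, z)): c = -7
After step 5 (NEG(z)): c = -7
After step 6 (DEC(q)): c = -7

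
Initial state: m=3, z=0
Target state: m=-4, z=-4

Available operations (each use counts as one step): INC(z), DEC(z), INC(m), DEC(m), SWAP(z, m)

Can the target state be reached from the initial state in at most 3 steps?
No

The target state cannot be reached within 3 steps.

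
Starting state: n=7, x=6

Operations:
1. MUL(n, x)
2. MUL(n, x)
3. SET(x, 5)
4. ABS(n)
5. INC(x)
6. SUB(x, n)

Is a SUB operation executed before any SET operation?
No

First SUB: step 6
First SET: step 3
Since 6 > 3, SET comes first.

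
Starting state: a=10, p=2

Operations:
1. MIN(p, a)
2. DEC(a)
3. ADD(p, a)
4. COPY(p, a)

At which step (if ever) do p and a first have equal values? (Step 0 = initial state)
Step 4

p and a first become equal after step 4.

Comparing values at each step:
Initial: p=2, a=10
After step 1: p=2, a=10
After step 2: p=2, a=9
After step 3: p=11, a=9
After step 4: p=9, a=9 ← equal!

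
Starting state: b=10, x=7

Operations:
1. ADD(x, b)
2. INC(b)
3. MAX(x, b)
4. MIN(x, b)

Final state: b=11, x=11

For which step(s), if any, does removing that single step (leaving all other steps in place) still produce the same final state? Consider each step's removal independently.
Step(s) 1, 3

Testing removal of each single step:
Without step 1: final = b=11, x=11 (same)
Without step 2: final = b=10, x=10 (different)
Without step 3: final = b=11, x=11 (same)
Without step 4: final = b=11, x=17 (different)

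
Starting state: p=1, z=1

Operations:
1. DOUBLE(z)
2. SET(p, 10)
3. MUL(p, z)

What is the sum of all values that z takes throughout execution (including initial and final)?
7

Values of z at each step:
Initial: z = 1
After step 1: z = 2
After step 2: z = 2
After step 3: z = 2
Sum = 1 + 2 + 2 + 2 = 7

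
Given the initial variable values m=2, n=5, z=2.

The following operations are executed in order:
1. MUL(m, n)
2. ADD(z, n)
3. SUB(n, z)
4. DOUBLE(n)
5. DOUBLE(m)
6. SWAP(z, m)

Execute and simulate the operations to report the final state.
{m: 7, n: -4, z: 20}

Step-by-step execution:
Initial: m=2, n=5, z=2
After step 1 (MUL(m, n)): m=10, n=5, z=2
After step 2 (ADD(z, n)): m=10, n=5, z=7
After step 3 (SUB(n, z)): m=10, n=-2, z=7
After step 4 (DOUBLE(n)): m=10, n=-4, z=7
After step 5 (DOUBLE(m)): m=20, n=-4, z=7
After step 6 (SWAP(z, m)): m=7, n=-4, z=20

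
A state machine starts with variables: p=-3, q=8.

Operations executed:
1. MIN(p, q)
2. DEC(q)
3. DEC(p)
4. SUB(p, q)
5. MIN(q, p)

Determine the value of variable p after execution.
p = -11

Tracing execution:
Step 1: MIN(p, q) → p = -3
Step 2: DEC(q) → p = -3
Step 3: DEC(p) → p = -4
Step 4: SUB(p, q) → p = -11
Step 5: MIN(q, p) → p = -11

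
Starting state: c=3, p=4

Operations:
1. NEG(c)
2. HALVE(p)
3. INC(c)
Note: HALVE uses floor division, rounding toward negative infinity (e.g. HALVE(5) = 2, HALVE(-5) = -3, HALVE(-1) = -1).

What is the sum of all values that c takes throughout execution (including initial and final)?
-5

Values of c at each step:
Initial: c = 3
After step 1: c = -3
After step 2: c = -3
After step 3: c = -2
Sum = 3 + -3 + -3 + -2 = -5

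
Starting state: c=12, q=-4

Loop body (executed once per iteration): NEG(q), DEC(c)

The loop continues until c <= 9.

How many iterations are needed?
3

Tracing iterations:
Initial: c=12, q=-4
After iteration 1: c=11, q=4
After iteration 2: c=10, q=-4
After iteration 3: c=9, q=4
c <= 9 now holds, so the loop exits after 3 iterations.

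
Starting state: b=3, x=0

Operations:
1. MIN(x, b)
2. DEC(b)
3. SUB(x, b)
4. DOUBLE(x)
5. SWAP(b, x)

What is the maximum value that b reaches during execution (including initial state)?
3

Values of b at each step:
Initial: b = 3 ← maximum
After step 1: b = 3
After step 2: b = 2
After step 3: b = 2
After step 4: b = 2
After step 5: b = -4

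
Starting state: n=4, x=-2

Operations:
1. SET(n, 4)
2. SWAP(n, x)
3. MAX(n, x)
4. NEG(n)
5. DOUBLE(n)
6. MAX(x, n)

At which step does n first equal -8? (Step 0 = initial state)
Step 5

Tracing n:
Initial: n = 4
After step 1: n = 4
After step 2: n = -2
After step 3: n = 4
After step 4: n = -4
After step 5: n = -8 ← first occurrence
After step 6: n = -8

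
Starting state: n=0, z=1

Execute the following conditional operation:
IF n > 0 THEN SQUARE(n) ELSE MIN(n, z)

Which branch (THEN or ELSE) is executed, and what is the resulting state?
Branch: ELSE, Final state: n=0, z=1

Evaluating condition: n > 0
n = 0
Condition is False, so ELSE branch executes
After MIN(n, z): n=0, z=1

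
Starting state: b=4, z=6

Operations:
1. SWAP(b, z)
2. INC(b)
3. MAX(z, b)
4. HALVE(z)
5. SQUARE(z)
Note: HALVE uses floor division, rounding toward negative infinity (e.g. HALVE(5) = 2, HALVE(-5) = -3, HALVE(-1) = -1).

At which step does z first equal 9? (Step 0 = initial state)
Step 5

Tracing z:
Initial: z = 6
After step 1: z = 4
After step 2: z = 4
After step 3: z = 7
After step 4: z = 3
After step 5: z = 9 ← first occurrence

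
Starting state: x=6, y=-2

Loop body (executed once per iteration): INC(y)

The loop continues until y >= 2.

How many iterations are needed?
4

Tracing iterations:
Initial: x=6, y=-2
After iteration 1: x=6, y=-1
After iteration 2: x=6, y=0
After iteration 3: x=6, y=1
After iteration 4: x=6, y=2
y >= 2 now holds, so the loop exits after 4 iterations.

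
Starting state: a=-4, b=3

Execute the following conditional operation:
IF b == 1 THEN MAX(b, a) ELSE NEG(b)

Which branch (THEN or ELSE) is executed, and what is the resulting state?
Branch: ELSE, Final state: a=-4, b=-3

Evaluating condition: b == 1
b = 3
Condition is False, so ELSE branch executes
After NEG(b): a=-4, b=-3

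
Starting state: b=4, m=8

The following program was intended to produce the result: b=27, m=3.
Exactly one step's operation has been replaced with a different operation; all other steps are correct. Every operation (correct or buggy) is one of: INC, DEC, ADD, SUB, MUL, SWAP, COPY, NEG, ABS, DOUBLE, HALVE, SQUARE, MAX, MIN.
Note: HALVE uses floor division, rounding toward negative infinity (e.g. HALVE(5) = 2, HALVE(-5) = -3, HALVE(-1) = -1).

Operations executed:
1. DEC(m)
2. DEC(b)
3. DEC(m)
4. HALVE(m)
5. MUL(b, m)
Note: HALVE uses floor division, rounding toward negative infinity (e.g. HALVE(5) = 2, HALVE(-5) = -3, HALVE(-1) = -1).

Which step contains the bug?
Step 3

Trace with buggy code:
Initial: b=4, m=8
After step 1: b=4, m=7
After step 2: b=3, m=7
After step 3: b=3, m=6
After step 4: b=3, m=3
After step 5: b=9, m=3
Actual final b=9, m=3 ≠ expected b=27, m=3.
Step 3 is the only position where a single-operation replacement can produce the expected result.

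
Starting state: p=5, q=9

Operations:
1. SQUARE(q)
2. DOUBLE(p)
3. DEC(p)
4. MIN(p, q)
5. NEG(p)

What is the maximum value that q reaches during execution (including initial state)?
81

Values of q at each step:
Initial: q = 9
After step 1: q = 81 ← maximum
After step 2: q = 81
After step 3: q = 81
After step 4: q = 81
After step 5: q = 81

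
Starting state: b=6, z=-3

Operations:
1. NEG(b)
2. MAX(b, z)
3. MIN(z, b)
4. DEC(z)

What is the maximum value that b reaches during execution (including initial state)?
6

Values of b at each step:
Initial: b = 6 ← maximum
After step 1: b = -6
After step 2: b = -3
After step 3: b = -3
After step 4: b = -3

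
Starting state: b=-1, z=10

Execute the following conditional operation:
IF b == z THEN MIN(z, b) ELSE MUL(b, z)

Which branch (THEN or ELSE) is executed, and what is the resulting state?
Branch: ELSE, Final state: b=-10, z=10

Evaluating condition: b == z
b = -1, z = 10
Condition is False, so ELSE branch executes
After MUL(b, z): b=-10, z=10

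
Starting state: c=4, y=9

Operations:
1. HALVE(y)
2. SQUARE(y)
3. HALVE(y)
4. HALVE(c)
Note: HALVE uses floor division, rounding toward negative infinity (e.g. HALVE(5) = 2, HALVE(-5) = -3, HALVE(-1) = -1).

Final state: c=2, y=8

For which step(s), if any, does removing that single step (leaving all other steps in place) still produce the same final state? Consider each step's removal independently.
None - removing any single step changes the final result

Testing removal of each single step:
Without step 1: final = c=2, y=40 (different)
Without step 2: final = c=2, y=2 (different)
Without step 3: final = c=2, y=16 (different)
Without step 4: final = c=4, y=8 (different)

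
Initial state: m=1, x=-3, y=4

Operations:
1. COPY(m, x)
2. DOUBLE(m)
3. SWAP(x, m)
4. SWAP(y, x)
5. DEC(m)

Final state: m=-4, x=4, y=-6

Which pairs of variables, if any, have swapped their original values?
None

Comparing initial and final values:
y: 4 → -6
x: -3 → 4
m: 1 → -4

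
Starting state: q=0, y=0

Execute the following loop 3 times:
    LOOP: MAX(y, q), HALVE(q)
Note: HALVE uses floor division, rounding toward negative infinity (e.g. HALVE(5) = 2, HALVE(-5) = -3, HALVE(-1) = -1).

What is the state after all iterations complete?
q=0, y=0

Iteration trace:
Start: q=0, y=0
After iteration 1: q=0, y=0
After iteration 2: q=0, y=0
After iteration 3: q=0, y=0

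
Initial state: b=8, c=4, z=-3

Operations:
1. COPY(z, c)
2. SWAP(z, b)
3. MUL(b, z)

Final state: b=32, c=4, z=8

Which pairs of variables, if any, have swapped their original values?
None

Comparing initial and final values:
b: 8 → 32
c: 4 → 4
z: -3 → 8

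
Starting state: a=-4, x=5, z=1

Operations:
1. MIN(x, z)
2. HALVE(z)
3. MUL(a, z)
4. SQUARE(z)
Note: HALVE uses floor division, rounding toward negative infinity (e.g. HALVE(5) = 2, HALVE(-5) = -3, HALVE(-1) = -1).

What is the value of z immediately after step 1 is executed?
z = 1

Tracing z through execution:
Initial: z = 1
After step 1 (MIN(x, z)): z = 1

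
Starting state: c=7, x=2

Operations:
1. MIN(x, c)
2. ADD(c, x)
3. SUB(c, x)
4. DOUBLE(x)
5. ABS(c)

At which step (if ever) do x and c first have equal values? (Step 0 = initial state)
Never

x and c never become equal during execution.

Comparing values at each step:
Initial: x=2, c=7
After step 1: x=2, c=7
After step 2: x=2, c=9
After step 3: x=2, c=7
After step 4: x=4, c=7
After step 5: x=4, c=7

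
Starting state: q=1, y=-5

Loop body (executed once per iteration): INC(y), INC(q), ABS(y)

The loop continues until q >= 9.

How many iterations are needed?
8

Tracing iterations:
Initial: q=1, y=-5
After iteration 1: q=2, y=4
After iteration 2: q=3, y=5
After iteration 3: q=4, y=6
After iteration 4: q=5, y=7
After iteration 5: q=6, y=8
After iteration 6: q=7, y=9
After iteration 7: q=8, y=10
After iteration 8: q=9, y=11
q >= 9 now holds, so the loop exits after 8 iterations.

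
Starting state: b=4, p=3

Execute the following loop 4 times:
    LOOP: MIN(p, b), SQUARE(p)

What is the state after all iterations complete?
b=4, p=16

Iteration trace:
Start: b=4, p=3
After iteration 1: b=4, p=9
After iteration 2: b=4, p=16
After iteration 3: b=4, p=16
After iteration 4: b=4, p=16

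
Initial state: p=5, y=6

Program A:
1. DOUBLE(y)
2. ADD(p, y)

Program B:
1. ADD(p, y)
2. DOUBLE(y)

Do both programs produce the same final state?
No

Program A final state: p=17, y=12
Program B final state: p=11, y=12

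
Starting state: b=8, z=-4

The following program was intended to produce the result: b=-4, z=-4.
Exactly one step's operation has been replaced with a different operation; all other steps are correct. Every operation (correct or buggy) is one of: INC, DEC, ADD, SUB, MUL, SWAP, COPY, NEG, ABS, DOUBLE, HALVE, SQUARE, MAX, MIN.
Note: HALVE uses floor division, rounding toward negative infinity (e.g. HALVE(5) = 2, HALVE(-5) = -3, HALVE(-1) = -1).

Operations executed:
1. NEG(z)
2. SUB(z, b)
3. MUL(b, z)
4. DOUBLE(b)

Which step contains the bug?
Step 4

Trace with buggy code:
Initial: b=8, z=-4
After step 1: b=8, z=4
After step 2: b=8, z=-4
After step 3: b=-32, z=-4
After step 4: b=-64, z=-4
Actual final b=-64, z=-4 ≠ expected b=-4, z=-4.
Step 4 is the only position where a single-operation replacement can produce the expected result.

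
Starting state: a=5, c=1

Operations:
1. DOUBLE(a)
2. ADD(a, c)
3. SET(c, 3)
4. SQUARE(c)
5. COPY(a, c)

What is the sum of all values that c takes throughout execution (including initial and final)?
24

Values of c at each step:
Initial: c = 1
After step 1: c = 1
After step 2: c = 1
After step 3: c = 3
After step 4: c = 9
After step 5: c = 9
Sum = 1 + 1 + 1 + 3 + 9 + 9 = 24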